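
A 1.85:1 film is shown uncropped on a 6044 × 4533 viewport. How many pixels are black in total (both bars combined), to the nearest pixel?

7651541 pixels

Since 1.850 > 1.333, the film is width-limited.
The film is 6044 / 1.850 ≈ 3267.0270 px tall.
Black = 4533 − 3267.0270 = 1265.9730 px.
Across the 6044-px span: 1265.9730 × 6044 ≈ 7651541 px.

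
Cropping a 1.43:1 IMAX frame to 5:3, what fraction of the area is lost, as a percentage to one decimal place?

Going from 1.43:1 IMAX to 5:3 means cutting height while keeping width.
(1.430)/(1.667) ≈ 0.858 of the area survives, leaving 14.20% discarded.

14.2%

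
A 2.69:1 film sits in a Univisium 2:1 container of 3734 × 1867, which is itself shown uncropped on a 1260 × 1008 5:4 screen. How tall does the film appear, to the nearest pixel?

468 px

2.69:1 in 3734×1867: fills the width, so the film is 3734.00 × 1388.10.
Univisium 2:1 in 1260×1008: fills the width, so the intermediate becomes 1260.00 × 630.00 — a scale of ×0.3374.
So the film's height is 1388.10 × 0.3374 ≈ 468.40.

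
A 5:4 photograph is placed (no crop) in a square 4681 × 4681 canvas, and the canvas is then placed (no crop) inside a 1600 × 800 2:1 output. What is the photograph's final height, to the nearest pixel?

640 px

Inside the 4681×4681 canvas the photograph is width-limited at 4681.00 × 3744.80.
Second fit — the square canvas into 1600×800 spans the height: 800.00 × 800.00 (×0.1709 from 4681×4681).
The photograph scales with it: height 3744.80 × 0.1709 ≈ 640.00.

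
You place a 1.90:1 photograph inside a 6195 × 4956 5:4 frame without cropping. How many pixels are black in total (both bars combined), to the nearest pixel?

Since 1.900 > 1.250, the photograph is width-limited.
Content height = 6195 / 1.900 ≈ 3260.5263 px.
4956 − 3260.5263 = 1695.4737 px of bars.
That's 1695.4737 × 6195 ≈ 10503459 black pixels.

10503459 pixels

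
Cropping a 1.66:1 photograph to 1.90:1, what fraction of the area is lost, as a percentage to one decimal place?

1.90:1 is wider than 1.66:1, so the crop keeps the full width and trims the height.
Fraction kept = (1.660)/(1.900) ≈ 87.37%, so 12.63% is lost.

12.6%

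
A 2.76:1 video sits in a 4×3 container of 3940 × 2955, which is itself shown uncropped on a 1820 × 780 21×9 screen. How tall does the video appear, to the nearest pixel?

First fit — 2.76:1 into 3940×2955 spans the width: 3940.00 × 1427.54.
4×3 in 1820×780: fills the height, so the intermediate becomes 1040.00 × 780.00 — a scale of ×0.2640.
The video scales with it: height 1427.54 × 0.2640 ≈ 376.81.

377 px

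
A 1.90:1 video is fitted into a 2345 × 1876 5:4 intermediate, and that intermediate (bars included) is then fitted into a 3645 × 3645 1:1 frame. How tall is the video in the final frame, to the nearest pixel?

1918 px

Inside the 2345×1876 canvas the video is width-limited at 2345.00 × 1234.21.
5:4 in 3645×3645: fills the width, so the intermediate becomes 3645.00 × 2916.00 — a scale of ×1.5544.
The video scales with it: height 1234.21 × 1.5544 ≈ 1918.42.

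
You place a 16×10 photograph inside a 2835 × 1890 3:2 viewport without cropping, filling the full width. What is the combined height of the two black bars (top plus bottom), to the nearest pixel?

That makes the image 1771.88 px tall (2835 × 10/16).
Black = 1890 − 1771.88 = 118.12 px.

118 px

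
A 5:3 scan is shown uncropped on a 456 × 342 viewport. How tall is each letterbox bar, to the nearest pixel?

5:3 (1.667) > 4:3 (1.333), so the scan fills the width.
That makes the image 273.60 px tall (456 × 3/5).
Leftover height: 342 − 273.60 = 68.40 px → 34.20 each side.

34 px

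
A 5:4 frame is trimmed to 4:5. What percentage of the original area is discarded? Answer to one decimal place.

36.0%

Going from 5:4 to 4:5 means cutting width while keeping height.
Fraction kept = (0.800)/(1.250) ≈ 64.00%, so 36.00% is lost.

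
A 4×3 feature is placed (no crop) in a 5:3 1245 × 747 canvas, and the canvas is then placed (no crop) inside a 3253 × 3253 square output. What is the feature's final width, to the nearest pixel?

2602 px

First fit — 4×3 into 1245×747 spans the height: 996.00 × 747.00.
Second fit — the 5:3 canvas into 3253×3253 spans the width: 3253.00 × 1951.80 (×2.6129 from 1245×747).
The feature scales with it: width 996.00 × 2.6129 ≈ 2602.40.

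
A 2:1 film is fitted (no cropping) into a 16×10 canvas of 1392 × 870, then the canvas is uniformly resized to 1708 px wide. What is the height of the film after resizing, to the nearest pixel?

854 px

At 1392×870 the film is width-limited, so height = 1392 × 1/2 ≈ 696.00 px.
Scaling 1392 → 1708 is ×1.2270, so the height becomes 696.00 × 1.2270 ≈ 854.00 px.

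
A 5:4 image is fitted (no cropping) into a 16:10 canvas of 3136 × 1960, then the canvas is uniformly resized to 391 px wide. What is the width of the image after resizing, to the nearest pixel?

In the 3136×1960 frame the image fills the height: width = 1960 × 5/4 ≈ 2450.00 px.
Resizing to 391 px wide multiplies everything by 0.1247: 2450.00 → 305.47 px.

305 px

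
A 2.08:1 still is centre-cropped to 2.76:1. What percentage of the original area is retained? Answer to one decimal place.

Going from 2.08:1 to 2.76:1 means cutting height while keeping width.
Fraction kept = (2.080)/(2.760) ≈ 75.36%.

75.4%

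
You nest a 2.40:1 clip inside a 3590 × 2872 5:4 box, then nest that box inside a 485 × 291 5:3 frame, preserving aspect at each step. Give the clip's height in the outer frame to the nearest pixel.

152 px

Inside the 3590×2872 canvas the clip is width-limited at 3590.00 × 1495.83.
The 5:4 canvas is height-limited in 485×291, giving 363.75 × 291.00; scale factor 0.1013.
The clip scales with it: height 1495.83 × 0.1013 ≈ 151.56.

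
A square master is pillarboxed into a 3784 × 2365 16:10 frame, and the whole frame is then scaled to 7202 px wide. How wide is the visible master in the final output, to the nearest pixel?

4501 px

Fitted into 3784×2365, the master spans the height; its width is 2365 × 1/1 ≈ 2365.00 px.
Resizing to 7202 px wide multiplies everything by 1.9033: 2365.00 → 4501.25 px.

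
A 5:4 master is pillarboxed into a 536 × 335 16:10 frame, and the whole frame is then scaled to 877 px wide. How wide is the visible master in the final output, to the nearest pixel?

In the 536×335 frame the master fills the height: width = 335 × 5/4 ≈ 418.75 px.
Scaling 536 → 877 is ×1.6362, so the width becomes 418.75 × 1.6362 ≈ 685.16 px.

685 px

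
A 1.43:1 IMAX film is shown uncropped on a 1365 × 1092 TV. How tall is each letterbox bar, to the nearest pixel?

69 px

1.43:1 IMAX (1.430) > 5:4 (1.250), so the film fills the width.
The film is 1365 / 1.430 ≈ 954.55 px tall.
Leftover height: 1092 − 954.55 = 137.45 px → 68.73 each side.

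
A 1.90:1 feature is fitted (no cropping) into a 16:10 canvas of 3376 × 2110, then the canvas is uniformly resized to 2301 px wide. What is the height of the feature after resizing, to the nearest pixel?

1211 px

At 3376×2110 the feature is width-limited, so height = 3376 / 1.900 ≈ 1776.84 px.
Scaling 3376 → 2301 is ×0.6816, so the height becomes 1776.84 × 0.6816 ≈ 1211.05 px.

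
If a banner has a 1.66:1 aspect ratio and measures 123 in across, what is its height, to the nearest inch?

At 1.66:1, 123 / 1.660 ≈ 74.10.

74 in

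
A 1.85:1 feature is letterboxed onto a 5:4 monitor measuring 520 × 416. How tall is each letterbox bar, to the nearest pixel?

67 px

1.85:1 is wider than 5:4, so it spans the full width.
That makes the image 281.08 px tall (520 / 1.850).
Black = 416 − 281.08 = 134.92 px, or 67.46 per bar.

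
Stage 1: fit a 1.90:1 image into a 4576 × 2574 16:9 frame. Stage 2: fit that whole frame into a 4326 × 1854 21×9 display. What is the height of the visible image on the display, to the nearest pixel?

1735 px

Inside the 4576×2574 canvas the image is width-limited at 4576.00 × 2408.42.
Second fit — the 16:9 canvas into 4326×1854 spans the height: 3296.00 × 1854.00 (×0.7203 from 4576×2574).
The image scales with it: height 2408.42 × 0.7203 ≈ 1734.74.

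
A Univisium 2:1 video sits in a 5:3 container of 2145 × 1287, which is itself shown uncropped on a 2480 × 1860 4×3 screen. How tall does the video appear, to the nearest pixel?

First fit — Univisium 2:1 into 2145×1287 spans the width: 2145.00 × 1072.50.
Second fit — the 5:3 canvas into 2480×1860 spans the width: 2480.00 × 1488.00 (×1.1562 from 2145×1287).
The video scales with it: height 1072.50 × 1.1562 ≈ 1240.00.

1240 px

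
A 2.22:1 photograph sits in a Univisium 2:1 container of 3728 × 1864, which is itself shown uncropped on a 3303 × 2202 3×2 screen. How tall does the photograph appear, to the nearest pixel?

1488 px

Inside the 3728×1864 canvas the photograph is width-limited at 3728.00 × 1679.28.
Second fit — the Univisium 2:1 canvas into 3303×2202 spans the width: 3303.00 × 1651.50 (×0.8860 from 3728×1864).
The photograph scales with it: height 1679.28 × 0.8860 ≈ 1487.84.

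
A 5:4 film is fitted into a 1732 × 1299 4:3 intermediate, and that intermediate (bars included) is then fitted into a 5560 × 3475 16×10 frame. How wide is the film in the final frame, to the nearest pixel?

5:4 in 1732×1299: fills the height, so the film is 1623.75 × 1299.00.
The 4:3 canvas is height-limited in 5560×3475, giving 4633.33 × 3475.00; scale factor 2.6751.
So the film's width is 1623.75 × 2.6751 ≈ 4343.75.

4344 px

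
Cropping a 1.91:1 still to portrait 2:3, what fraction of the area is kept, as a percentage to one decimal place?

Going from 1.91:1 to portrait 2:3 means cutting width while keeping height.
(0.667)/(1.910) ≈ 0.349 of the area survives.

34.9%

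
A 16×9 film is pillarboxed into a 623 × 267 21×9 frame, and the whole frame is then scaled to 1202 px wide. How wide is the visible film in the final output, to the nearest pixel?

Fitted into 623×267, the film spans the height; its width is 267 × 16/9 ≈ 474.67 px.
The frame scales by 1202/623 = 1.9294; 474.67 × 1.9294 ≈ 915.81 px.

916 px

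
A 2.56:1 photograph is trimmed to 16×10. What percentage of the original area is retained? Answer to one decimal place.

16×10 is narrower than 2.56:1, so the crop keeps the full height and trims the width.
Area ratio = (1.600)/(2.560) = 62.50% retained.

62.5%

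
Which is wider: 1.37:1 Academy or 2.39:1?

2.39:1

1.37 and 2.39; 2.39 > 1.37.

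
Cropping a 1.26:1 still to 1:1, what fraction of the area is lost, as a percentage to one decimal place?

20.6%

1:1 is narrower than 1.26:1, so the crop keeps the full height and trims the width.
(1.000)/(1.260) ≈ 0.794 of the area survives, leaving 20.63% discarded.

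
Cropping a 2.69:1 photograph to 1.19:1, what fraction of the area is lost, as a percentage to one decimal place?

55.8%

The height stays; only width is cut (since 1.19:1 is narrower than 2.69:1).
(1.190)/(2.690) ≈ 0.442 of the area survives, leaving 55.76% discarded.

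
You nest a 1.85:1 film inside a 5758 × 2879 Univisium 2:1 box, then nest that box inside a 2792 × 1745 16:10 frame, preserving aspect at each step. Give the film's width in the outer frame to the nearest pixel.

2583 px

1.85:1 in 5758×2879: fills the height, so the film is 5326.15 × 2879.00.
Second fit — the Univisium 2:1 canvas into 2792×1745 spans the width: 2792.00 × 1396.00 (×0.4849 from 5758×2879).
The film scales with it: width 5326.15 × 0.4849 ≈ 2582.60.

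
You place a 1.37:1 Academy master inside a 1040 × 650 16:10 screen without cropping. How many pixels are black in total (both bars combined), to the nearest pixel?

1.37:1 Academy (1.370) < 16:10 (1.600), so the master fills the height.
That makes the image 890.5000 px wide (650 × 1.370).
Leftover width: 1040 − 890.5000 = 149.5000 px.
That's 149.5000 × 650 ≈ 97175 black pixels.

97175 pixels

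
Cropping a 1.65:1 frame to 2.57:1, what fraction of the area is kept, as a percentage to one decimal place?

64.2%

Going from 1.65:1 to 2.57:1 means cutting height while keeping width.
(1.650)/(2.570) ≈ 0.642 of the area survives.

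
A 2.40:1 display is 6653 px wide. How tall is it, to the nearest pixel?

Height = 6653 / 2.400 = 2772.08.

2772 px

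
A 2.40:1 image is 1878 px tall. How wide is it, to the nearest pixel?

Width = 1878 × 2.400 = 4507.20.

4507 px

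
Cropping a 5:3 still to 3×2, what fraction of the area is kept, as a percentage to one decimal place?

Going from 5:3 to 3×2 means cutting width while keeping height.
Fraction kept = (1.500)/(1.667) ≈ 90.00%.

90.0%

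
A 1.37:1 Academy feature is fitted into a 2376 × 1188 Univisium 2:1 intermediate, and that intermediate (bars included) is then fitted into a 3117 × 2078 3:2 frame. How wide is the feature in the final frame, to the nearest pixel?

First fit — 1.37:1 Academy into 2376×1188 spans the height: 1627.56 × 1188.00.
The Univisium 2:1 canvas is width-limited in 3117×2078, giving 3117.00 × 1558.50; scale factor 1.3119.
The feature scales with it: width 1627.56 × 1.3119 ≈ 2135.14.

2135 px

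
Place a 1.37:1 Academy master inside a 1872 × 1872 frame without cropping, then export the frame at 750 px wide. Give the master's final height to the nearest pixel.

547 px

Fitted into 1872×1872, the master spans the width; its height is 1872 / 1.370 ≈ 1366.42 px.
The frame scales by 750/1872 = 0.4006; 1366.42 × 0.4006 ≈ 547.45 px.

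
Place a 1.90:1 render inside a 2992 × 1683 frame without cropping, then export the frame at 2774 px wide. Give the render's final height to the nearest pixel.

1460 px

In the 2992×1683 frame the render fills the width: height = 2992 / 1.900 ≈ 1574.74 px.
The frame scales by 2774/2992 = 0.9271; 1574.74 × 0.9271 ≈ 1460.00 px.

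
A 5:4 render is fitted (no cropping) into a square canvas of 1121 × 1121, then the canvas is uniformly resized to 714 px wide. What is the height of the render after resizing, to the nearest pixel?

In the 1121×1121 frame the render fills the width: height = 1121 × 4/5 ≈ 896.80 px.
Scaling 1121 → 714 is ×0.6369, so the height becomes 896.80 × 0.6369 ≈ 571.20 px.

571 px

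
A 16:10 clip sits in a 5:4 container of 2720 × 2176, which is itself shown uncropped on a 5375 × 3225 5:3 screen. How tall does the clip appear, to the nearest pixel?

16:10 in 2720×2176: fills the width, so the clip is 2720.00 × 1700.00.
Second fit — the 5:4 canvas into 5375×3225 spans the height: 4031.25 × 3225.00 (×1.4821 from 2720×2176).
Applying the same ×1.4821: 1700.00 → 2519.53.

2520 px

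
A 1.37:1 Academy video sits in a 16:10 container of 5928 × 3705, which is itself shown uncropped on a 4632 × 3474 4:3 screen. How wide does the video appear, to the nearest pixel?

Inside the 5928×3705 canvas the video is height-limited at 5075.85 × 3705.00.
The 16:10 canvas is width-limited in 4632×3474, giving 4632.00 × 2895.00; scale factor 0.7814.
Applying the same ×0.7814: 5075.85 → 3966.15.

3966 px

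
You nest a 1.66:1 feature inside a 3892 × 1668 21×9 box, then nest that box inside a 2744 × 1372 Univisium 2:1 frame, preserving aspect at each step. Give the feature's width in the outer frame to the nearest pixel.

1952 px

1.66:1 in 3892×1668: fills the height, so the feature is 2768.88 × 1668.00.
21×9 in 2744×1372: fills the width, so the intermediate becomes 2744.00 × 1176.00 — a scale of ×0.7050.
The feature scales with it: width 2768.88 × 0.7050 ≈ 1952.16.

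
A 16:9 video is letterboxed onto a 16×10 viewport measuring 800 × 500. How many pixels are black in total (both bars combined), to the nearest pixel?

40000 pixels

16:9 (1.778) > 16×10 (1.600), so the video fills the width.
The video is 800 × 9/16 ≈ 450.0000 px tall.
Black = 500 − 450.0000 = 50.0000 px.
Across the 800-px span: 50.0000 × 800 ≈ 40000 px.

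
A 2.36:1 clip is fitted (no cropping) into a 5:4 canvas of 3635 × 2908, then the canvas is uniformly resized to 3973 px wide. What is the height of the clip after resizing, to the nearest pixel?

1683 px

In the 3635×2908 frame the clip fills the width: height = 3635 / 2.360 ≈ 1540.25 px.
The frame scales by 3973/3635 = 1.0930; 1540.25 × 1.0930 ≈ 1683.47 px.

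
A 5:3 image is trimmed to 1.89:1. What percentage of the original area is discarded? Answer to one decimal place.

11.8%

Going from 5:3 to 1.89:1 means cutting height while keeping width.
(1.667)/(1.890) ≈ 0.882 of the area survives, leaving 11.82% discarded.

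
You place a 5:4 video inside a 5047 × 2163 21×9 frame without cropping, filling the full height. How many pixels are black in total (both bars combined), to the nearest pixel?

5068450 pixels

The video is 2163 × 5/4 ≈ 2703.7500 px wide.
Black = 5047 − 2703.7500 = 2343.2500 px.
Across the 2163-px span: 2343.2500 × 2163 ≈ 5068450 px.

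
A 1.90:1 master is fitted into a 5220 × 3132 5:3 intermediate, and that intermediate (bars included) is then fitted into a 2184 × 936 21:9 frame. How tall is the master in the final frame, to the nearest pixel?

821 px

Inside the 5220×3132 canvas the master is width-limited at 5220.00 × 2747.37.
The 5:3 canvas is height-limited in 2184×936, giving 1560.00 × 936.00; scale factor 0.2989.
Applying the same ×0.2989: 2747.37 → 821.05.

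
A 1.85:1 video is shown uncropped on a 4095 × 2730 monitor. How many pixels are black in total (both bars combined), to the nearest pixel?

1.85:1 (1.850) > 3×2 (1.500), so the video fills the width.
That makes the image 2213.5135 px tall (4095 / 1.850).
2730 − 2213.5135 = 516.4865 px of bars.
Bar area = 516.4865 × 4095 ≈ 2115012 px.

2115012 pixels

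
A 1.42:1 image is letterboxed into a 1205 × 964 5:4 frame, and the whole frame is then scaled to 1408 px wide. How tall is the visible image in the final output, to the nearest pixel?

In the 1205×964 frame the image fills the width: height = 1205 / 1.420 ≈ 848.59 px.
Resizing to 1408 px wide multiplies everything by 1.1685: 848.59 → 991.55 px.

992 px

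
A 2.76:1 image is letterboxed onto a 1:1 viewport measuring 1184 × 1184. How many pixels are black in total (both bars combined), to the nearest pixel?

2.76:1 (2.760) > 1:1 (1.000), so the image fills the width.
That makes the image 428.9855 px tall (1184 / 2.760).
Black = 1184 − 428.9855 = 755.0145 px.
That's 755.0145 × 1184 ≈ 893937 black pixels.

893937 pixels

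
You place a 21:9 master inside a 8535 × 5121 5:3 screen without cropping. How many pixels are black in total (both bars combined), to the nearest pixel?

12487924 pixels

21:9 (2.333) > 5:3 (1.667), so the master fills the width.
The master is 8535 × 9/21 ≈ 3657.8571 px tall.
5121 − 3657.8571 = 1463.1429 px of bars.
Bar area = 1463.1429 × 8535 ≈ 12487924 px.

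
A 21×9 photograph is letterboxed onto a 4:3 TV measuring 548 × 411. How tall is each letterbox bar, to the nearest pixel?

Since 2.333 > 1.333, the photograph is width-limited.
Content height = 548 × 9/21 ≈ 234.86 px.
Black = 411 − 234.86 = 176.14 px, or 88.07 per bar.

88 px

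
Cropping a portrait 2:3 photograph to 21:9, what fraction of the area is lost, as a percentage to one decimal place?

71.4%

Going from portrait 2:3 to 21:9 means cutting height while keeping width.
Area ratio = (0.667)/(2.333) = 28.57%; the remaining 71.43% is cropped out.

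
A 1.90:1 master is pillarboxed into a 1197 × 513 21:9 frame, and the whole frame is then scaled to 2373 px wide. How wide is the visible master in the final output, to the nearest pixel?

Fitted into 1197×513, the master spans the height; its width is 513 × 1.900 ≈ 974.70 px.
Resizing to 2373 px wide multiplies everything by 1.9825: 974.70 → 1932.30 px.

1932 px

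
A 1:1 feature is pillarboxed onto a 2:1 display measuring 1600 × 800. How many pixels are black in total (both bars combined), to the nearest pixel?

640000 pixels

Since 1.000 < 2.000, the feature is height-limited.
Content width = 800 × 1/1 ≈ 800.0000 px.
Leftover width: 1600 − 800.0000 = 800.0000 px.
Bar area = 800.0000 × 800 ≈ 640000 px.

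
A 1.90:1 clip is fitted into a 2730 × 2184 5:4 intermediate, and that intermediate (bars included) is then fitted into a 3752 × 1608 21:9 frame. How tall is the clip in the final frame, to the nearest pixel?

1058 px

First fit — 1.90:1 into 2730×2184 spans the width: 2730.00 × 1436.84.
Second fit — the 5:4 canvas into 3752×1608 spans the height: 2010.00 × 1608.00 (×0.7363 from 2730×2184).
So the clip's height is 1436.84 × 0.7363 ≈ 1057.89.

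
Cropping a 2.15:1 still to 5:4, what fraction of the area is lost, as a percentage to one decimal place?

5:4 is narrower than 2.15:1, so the crop keeps the full height and trims the width.
(1.250)/(2.150) ≈ 0.581 of the area survives, leaving 41.86% discarded.

41.9%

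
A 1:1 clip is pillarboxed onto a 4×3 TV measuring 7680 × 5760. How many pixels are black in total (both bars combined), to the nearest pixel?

1:1 is narrower than 4×3, so it spans the full height.
Content width = 5760 × 1/1 ≈ 5760.0000 px.
Black = 7680 − 5760.0000 = 1920.0000 px.
That's 1920.0000 × 5760 ≈ 11059200 black pixels.

11059200 pixels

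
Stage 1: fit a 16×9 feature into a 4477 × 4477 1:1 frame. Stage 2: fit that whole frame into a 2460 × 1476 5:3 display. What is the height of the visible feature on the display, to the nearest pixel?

Inside the 4477×4477 canvas the feature is width-limited at 4477.00 × 2518.31.
The 1:1 canvas is height-limited in 2460×1476, giving 1476.00 × 1476.00; scale factor 0.3297.
So the feature's height is 2518.31 × 0.3297 ≈ 830.25.

830 px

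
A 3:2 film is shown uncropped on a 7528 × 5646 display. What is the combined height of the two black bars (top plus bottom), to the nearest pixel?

Since 1.500 > 1.333, the film is width-limited.
The film is 7528 × 2/3 ≈ 5018.67 px tall.
5646 − 5018.67 = 627.33 px of bars.

627 px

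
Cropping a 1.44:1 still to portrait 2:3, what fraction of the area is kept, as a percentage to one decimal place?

46.3%

The height stays; only width is cut (since portrait 2:3 is narrower than 1.44:1).
Area ratio = (0.667)/(1.440) = 46.30% retained.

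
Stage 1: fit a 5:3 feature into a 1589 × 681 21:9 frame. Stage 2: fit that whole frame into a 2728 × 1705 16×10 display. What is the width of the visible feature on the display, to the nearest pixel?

5:3 in 1589×681: fills the height, so the feature is 1135.00 × 681.00.
Second fit — the 21:9 canvas into 2728×1705 spans the width: 2728.00 × 1169.14 (×1.7168 from 1589×681).
So the feature's width is 1135.00 × 1.7168 ≈ 1948.57.

1949 px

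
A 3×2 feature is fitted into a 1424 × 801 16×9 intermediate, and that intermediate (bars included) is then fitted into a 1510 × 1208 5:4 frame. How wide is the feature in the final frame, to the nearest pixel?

First fit — 3×2 into 1424×801 spans the height: 1201.50 × 801.00.
Second fit — the 16×9 canvas into 1510×1208 spans the width: 1510.00 × 849.38 (×1.0604 from 1424×801).
So the feature's width is 1201.50 × 1.0604 ≈ 1274.06.

1274 px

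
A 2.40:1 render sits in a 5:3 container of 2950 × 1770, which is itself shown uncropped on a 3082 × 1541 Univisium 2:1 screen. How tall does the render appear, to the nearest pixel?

1070 px

Inside the 2950×1770 canvas the render is width-limited at 2950.00 × 1229.17.
The 5:3 canvas is height-limited in 3082×1541, giving 2568.33 × 1541.00; scale factor 0.8706.
So the render's height is 1229.17 × 0.8706 ≈ 1070.14.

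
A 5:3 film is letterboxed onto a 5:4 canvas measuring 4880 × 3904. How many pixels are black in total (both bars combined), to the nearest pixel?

4762880 pixels

5:3 is wider than 5:4, so it spans the full width.
That makes the image 2928.0000 px tall (4880 × 3/5).
3904 − 2928.0000 = 976.0000 px of bars.
Across the 4880-px span: 976.0000 × 4880 ≈ 4762880 px.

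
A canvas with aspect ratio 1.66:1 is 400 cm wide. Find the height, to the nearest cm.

241 cm

400 / 1.660 = 240.96.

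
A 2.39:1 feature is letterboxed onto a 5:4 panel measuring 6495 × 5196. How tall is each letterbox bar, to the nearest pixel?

Since 2.390 > 1.250, the feature is width-limited.
That makes the image 2717.57 px tall (6495 / 2.390).
Black = 5196 − 2717.57 = 2478.43 px, or 1239.21 per bar.

1239 px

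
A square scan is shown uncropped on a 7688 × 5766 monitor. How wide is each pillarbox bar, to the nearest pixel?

Since 1.000 < 1.333, the scan is height-limited.
Content width = 5766 × 1/1 ≈ 5766.00 px.
Black = 7688 − 5766.00 = 1922.00 px, or 961.00 per bar.

961 px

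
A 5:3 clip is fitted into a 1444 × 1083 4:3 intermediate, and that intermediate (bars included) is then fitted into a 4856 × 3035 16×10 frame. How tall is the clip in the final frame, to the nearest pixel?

2428 px

First fit — 5:3 into 1444×1083 spans the width: 1444.00 × 866.40.
Second fit — the 4:3 canvas into 4856×3035 spans the height: 4046.67 × 3035.00 (×2.8024 from 1444×1083).
Applying the same ×2.8024: 866.40 → 2428.00.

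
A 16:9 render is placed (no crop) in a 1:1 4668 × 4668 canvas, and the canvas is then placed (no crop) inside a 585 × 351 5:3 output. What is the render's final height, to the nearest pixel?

Inside the 4668×4668 canvas the render is width-limited at 4668.00 × 2625.75.
Second fit — the 1:1 canvas into 585×351 spans the height: 351.00 × 351.00 (×0.0752 from 4668×4668).
The render scales with it: height 2625.75 × 0.0752 ≈ 197.44.

197 px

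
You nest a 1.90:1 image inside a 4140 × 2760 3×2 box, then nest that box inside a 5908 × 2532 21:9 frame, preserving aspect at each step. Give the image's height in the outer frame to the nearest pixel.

Inside the 4140×2760 canvas the image is width-limited at 4140.00 × 2178.95.
Second fit — the 3×2 canvas into 5908×2532 spans the height: 3798.00 × 2532.00 (×0.9174 from 4140×2760).
Applying the same ×0.9174: 2178.95 → 1998.95.

1999 px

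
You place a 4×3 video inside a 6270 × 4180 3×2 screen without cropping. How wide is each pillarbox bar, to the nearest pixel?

348 px

4×3 is narrower than 3×2, so it spans the full height.
Content width = 4180 × 4/3 ≈ 5573.33 px.
6270 − 5573.33 = 696.67 px of bars (348.33 each).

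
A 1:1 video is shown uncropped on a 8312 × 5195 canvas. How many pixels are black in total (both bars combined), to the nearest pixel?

1:1 (1.000) < 16:10 (1.600), so the video fills the height.
The video is 5195 × 1/1 ≈ 5195.0000 px wide.
Leftover width: 8312 − 5195.0000 = 3117.0000 px.
Across the 5195-px span: 3117.0000 × 5195 ≈ 16192815 px.

16192815 pixels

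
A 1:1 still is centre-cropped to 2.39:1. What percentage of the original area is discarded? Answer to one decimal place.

58.2%

The width stays; only height is cut (since 2.39:1 is wider than 1:1).
(1.000)/(2.390) ≈ 0.418 of the area survives, leaving 58.16% discarded.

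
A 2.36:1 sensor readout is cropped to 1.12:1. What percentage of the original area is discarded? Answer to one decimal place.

52.5%

Going from 2.36:1 to 1.12:1 means cutting width while keeping height.
(1.120)/(2.360) ≈ 0.475 of the area survives, leaving 52.54% discarded.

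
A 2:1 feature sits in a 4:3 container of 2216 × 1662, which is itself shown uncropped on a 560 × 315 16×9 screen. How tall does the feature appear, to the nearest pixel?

210 px

Inside the 2216×1662 canvas the feature is width-limited at 2216.00 × 1108.00.
Second fit — the 4:3 canvas into 560×315 spans the height: 420.00 × 315.00 (×0.1895 from 2216×1662).
Applying the same ×0.1895: 1108.00 → 210.00.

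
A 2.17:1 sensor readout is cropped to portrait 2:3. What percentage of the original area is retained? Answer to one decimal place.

30.7%

The height stays; only width is cut (since portrait 2:3 is narrower than 2.17:1).
(0.667)/(2.170) ≈ 0.307 of the area survives.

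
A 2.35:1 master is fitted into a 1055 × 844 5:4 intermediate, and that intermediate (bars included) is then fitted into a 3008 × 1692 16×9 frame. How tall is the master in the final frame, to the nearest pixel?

900 px

Inside the 1055×844 canvas the master is width-limited at 1055.00 × 448.94.
5:4 in 3008×1692: fills the height, so the intermediate becomes 2115.00 × 1692.00 — a scale of ×2.0047.
So the master's height is 448.94 × 2.0047 ≈ 900.00.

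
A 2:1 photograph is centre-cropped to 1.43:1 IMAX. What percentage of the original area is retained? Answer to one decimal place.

Going from 2:1 to 1.43:1 IMAX means cutting width while keeping height.
Fraction kept = (1.430)/(2.000) ≈ 71.50%.

71.5%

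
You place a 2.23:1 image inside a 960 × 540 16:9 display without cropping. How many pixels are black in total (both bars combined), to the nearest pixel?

105126 pixels

2.23:1 (2.230) > 16:9 (1.778), so the image fills the width.
The image is 960 / 2.230 ≈ 430.4933 px tall.
540 − 430.4933 = 109.5067 px of bars.
Bar area = 109.5067 × 960 ≈ 105126 px.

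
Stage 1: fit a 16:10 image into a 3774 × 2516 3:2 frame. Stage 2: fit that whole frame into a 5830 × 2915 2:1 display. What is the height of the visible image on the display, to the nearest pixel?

16:10 in 3774×2516: fills the width, so the image is 3774.00 × 2358.75.
3:2 in 5830×2915: fills the height, so the intermediate becomes 4372.50 × 2915.00 — a scale of ×1.1586.
Applying the same ×1.1586: 2358.75 → 2732.81.

2733 px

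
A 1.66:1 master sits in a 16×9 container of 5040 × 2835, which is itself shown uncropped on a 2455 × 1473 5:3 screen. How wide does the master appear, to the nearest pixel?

2292 px

Inside the 5040×2835 canvas the master is height-limited at 4706.10 × 2835.00.
16×9 in 2455×1473: fills the width, so the intermediate becomes 2455.00 × 1380.94 — a scale of ×0.4871.
So the master's width is 4706.10 × 0.4871 ≈ 2292.36.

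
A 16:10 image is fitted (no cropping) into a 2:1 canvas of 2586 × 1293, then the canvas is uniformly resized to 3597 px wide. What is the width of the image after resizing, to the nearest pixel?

2878 px

At 2586×1293 the image is height-limited, so width = 1293 × 16/10 ≈ 2068.80 px.
Resizing to 3597 px wide multiplies everything by 1.3910: 2068.80 → 2877.60 px.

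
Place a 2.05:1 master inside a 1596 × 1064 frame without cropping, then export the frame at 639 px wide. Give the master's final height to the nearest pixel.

Fitted into 1596×1064, the master spans the width; its height is 1596 / 2.050 ≈ 778.54 px.
The frame scales by 639/1596 = 0.4004; 778.54 × 0.4004 ≈ 311.71 px.

312 px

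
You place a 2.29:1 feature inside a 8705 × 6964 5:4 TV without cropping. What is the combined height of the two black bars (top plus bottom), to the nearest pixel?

2.29:1 is wider than 5:4, so it spans the full width.
Content height = 8705 / 2.290 ≈ 3801.31 px.
Leftover height: 6964 − 3801.31 = 3162.69 px.

3163 px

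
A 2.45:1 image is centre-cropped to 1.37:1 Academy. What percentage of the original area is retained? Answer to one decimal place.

55.9%

Going from 2.45:1 to 1.37:1 Academy means cutting width while keeping height.
Area ratio = (1.370)/(2.450) = 55.92% retained.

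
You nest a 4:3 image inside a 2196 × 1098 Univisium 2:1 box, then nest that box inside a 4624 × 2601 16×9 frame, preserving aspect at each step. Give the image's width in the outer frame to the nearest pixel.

3083 px

Inside the 2196×1098 canvas the image is height-limited at 1464.00 × 1098.00.
The Univisium 2:1 canvas is width-limited in 4624×2601, giving 4624.00 × 2312.00; scale factor 2.1056.
The image scales with it: width 1464.00 × 2.1056 ≈ 3082.67.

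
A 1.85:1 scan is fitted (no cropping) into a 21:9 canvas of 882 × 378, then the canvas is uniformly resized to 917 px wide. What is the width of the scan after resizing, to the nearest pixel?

727 px

In the 882×378 frame the scan fills the height: width = 378 × 1.850 ≈ 699.30 px.
Resizing to 917 px wide multiplies everything by 1.0397: 699.30 → 727.05 px.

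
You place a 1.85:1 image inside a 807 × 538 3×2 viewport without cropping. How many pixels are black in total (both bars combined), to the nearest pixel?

1.85:1 is wider than 3×2, so it spans the full width.
The image is 807 / 1.850 ≈ 436.2162 px tall.
Black = 538 − 436.2162 = 101.7838 px.
That's 101.7838 × 807 ≈ 82140 black pixels.

82140 pixels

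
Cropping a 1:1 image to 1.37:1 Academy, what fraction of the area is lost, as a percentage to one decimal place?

The width stays; only height is cut (since 1.37:1 Academy is wider than 1:1).
Fraction kept = (1.000)/(1.370) ≈ 72.99%, so 27.01% is lost.

27.0%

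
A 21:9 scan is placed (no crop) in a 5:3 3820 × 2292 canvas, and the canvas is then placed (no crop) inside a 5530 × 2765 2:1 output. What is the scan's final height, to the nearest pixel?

1975 px

First fit — 21:9 into 3820×2292 spans the width: 3820.00 × 1637.14.
The 5:3 canvas is height-limited in 5530×2765, giving 4608.33 × 2765.00; scale factor 1.2064.
So the scan's height is 1637.14 × 1.2064 ≈ 1975.00.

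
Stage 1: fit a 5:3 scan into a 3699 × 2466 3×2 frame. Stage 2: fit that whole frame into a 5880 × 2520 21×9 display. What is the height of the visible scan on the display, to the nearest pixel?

First fit — 5:3 into 3699×2466 spans the width: 3699.00 × 2219.40.
The 3×2 canvas is height-limited in 5880×2520, giving 3780.00 × 2520.00; scale factor 1.0219.
The scan scales with it: height 2219.40 × 1.0219 ≈ 2268.00.

2268 px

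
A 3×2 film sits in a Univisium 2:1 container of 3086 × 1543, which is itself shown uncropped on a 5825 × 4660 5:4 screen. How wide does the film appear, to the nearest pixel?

Inside the 3086×1543 canvas the film is height-limited at 2314.50 × 1543.00.
Second fit — the Univisium 2:1 canvas into 5825×4660 spans the width: 5825.00 × 2912.50 (×1.8876 from 3086×1543).
Applying the same ×1.8876: 2314.50 → 4368.75.

4369 px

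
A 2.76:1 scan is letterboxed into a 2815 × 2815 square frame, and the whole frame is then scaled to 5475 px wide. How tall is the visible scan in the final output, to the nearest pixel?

At 2815×2815 the scan is width-limited, so height = 2815 / 2.760 ≈ 1019.93 px.
Scaling 2815 → 5475 is ×1.9449, so the height becomes 1019.93 × 1.9449 ≈ 1983.70 px.

1984 px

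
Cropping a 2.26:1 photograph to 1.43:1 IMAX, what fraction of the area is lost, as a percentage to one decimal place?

1.43:1 IMAX is narrower than 2.26:1, so the crop keeps the full height and trims the width.
Fraction kept = (1.430)/(2.260) ≈ 63.27%, so 36.73% is lost.

36.7%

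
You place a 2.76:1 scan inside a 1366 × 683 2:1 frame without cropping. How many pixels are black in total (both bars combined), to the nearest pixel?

256907 pixels

2.76:1 (2.760) > 2:1 (2.000), so the scan fills the width.
That makes the image 494.9275 px tall (1366 / 2.760).
683 − 494.9275 = 188.0725 px of bars.
That's 188.0725 × 1366 ≈ 256907 black pixels.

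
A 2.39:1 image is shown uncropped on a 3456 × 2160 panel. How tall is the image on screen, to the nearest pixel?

1446 px

2.39:1 (2.390) > 16×10 (1.600), so the image fills the width.
That makes the image 1446.03 px tall (3456 / 2.390).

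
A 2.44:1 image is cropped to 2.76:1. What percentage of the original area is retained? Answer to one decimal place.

88.4%

Going from 2.44:1 to 2.76:1 means cutting height while keeping width.
Fraction kept = (2.440)/(2.760) ≈ 88.41%.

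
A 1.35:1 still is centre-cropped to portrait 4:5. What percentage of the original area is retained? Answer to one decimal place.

59.3%

Going from 1.35:1 to portrait 4:5 means cutting width while keeping height.
Fraction kept = (0.800)/(1.350) ≈ 59.26%.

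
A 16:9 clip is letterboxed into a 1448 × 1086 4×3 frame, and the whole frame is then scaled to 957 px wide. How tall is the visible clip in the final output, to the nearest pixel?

538 px

At 1448×1086 the clip is width-limited, so height = 1448 × 9/16 ≈ 814.50 px.
The frame scales by 957/1448 = 0.6609; 814.50 × 0.6609 ≈ 538.31 px.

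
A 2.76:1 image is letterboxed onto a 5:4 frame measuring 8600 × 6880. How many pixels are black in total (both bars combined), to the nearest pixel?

Since 2.760 > 1.250, the image is width-limited.
Content height = 8600 / 2.760 ≈ 3115.9420 px.
Black = 6880 − 3115.9420 = 3764.0580 px.
That's 3764.0580 × 8600 ≈ 32370899 black pixels.

32370899 pixels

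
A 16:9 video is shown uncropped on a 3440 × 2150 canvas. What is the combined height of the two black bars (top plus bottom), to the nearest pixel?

16:9 (1.778) > 16×10 (1.600), so the video fills the width.
Content height = 3440 × 9/16 ≈ 1935.00 px.
Leftover height: 2150 − 1935.00 = 215.00 px.

215 px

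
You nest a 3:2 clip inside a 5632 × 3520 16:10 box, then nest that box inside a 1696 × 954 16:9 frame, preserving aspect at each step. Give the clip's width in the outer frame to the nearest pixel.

1431 px

First fit — 3:2 into 5632×3520 spans the height: 5280.00 × 3520.00.
Second fit — the 16:10 canvas into 1696×954 spans the height: 1526.40 × 954.00 (×0.2710 from 5632×3520).
Applying the same ×0.2710: 5280.00 → 1431.00.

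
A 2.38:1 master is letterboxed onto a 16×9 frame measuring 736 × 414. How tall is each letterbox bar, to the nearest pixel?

52 px

Since 2.380 > 1.778, the master is width-limited.
The master is 736 / 2.380 ≈ 309.24 px tall.
Black = 414 − 309.24 = 104.76 px, or 52.38 per bar.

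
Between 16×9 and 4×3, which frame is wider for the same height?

16×9

16×9 = 1.778 and 4×3 = 1.333; 1.778 > 1.333.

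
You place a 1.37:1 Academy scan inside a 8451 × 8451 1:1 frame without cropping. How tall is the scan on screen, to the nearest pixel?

6169 px

1.37:1 Academy is wider than 1:1, so it spans the full width.
The scan is 8451 / 1.370 ≈ 6168.61 px tall.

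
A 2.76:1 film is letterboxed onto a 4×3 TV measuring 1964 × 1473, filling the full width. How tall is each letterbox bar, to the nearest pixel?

381 px

The film is 1964 / 2.760 ≈ 711.59 px tall.
Black = 1473 − 711.59 = 761.41 px, or 380.70 per bar.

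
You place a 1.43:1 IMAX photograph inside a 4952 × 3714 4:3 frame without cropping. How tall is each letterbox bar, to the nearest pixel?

126 px

1.43:1 IMAX (1.430) > 4:3 (1.333), so the photograph fills the width.
The photograph is 4952 / 1.430 ≈ 3462.94 px tall.
Leftover height: 3714 − 3462.94 = 251.06 px → 125.53 each side.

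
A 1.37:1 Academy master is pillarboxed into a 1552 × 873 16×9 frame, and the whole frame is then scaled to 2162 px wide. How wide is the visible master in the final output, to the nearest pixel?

At 1552×873 the master is height-limited, so width = 873 × 1.370 ≈ 1196.01 px.
Scaling 1552 → 2162 is ×1.3930, so the width becomes 1196.01 × 1.3930 ≈ 1666.09 px.

1666 px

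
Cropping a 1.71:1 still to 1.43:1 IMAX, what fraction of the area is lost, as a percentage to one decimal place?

16.4%

The height stays; only width is cut (since 1.43:1 IMAX is narrower than 1.71:1).
Fraction kept = (1.430)/(1.710) ≈ 83.63%, so 16.37% is lost.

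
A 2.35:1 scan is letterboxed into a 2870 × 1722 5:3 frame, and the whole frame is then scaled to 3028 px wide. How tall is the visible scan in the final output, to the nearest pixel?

1289 px

Fitted into 2870×1722, the scan spans the width; its height is 2870 / 2.350 ≈ 1221.28 px.
Resizing to 3028 px wide multiplies everything by 1.0551: 1221.28 → 1288.51 px.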